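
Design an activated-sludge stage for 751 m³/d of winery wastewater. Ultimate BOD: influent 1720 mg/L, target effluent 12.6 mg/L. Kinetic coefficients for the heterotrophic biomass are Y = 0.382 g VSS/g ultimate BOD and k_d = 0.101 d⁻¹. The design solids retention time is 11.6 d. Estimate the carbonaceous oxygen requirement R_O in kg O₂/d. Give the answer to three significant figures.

R_O ≈ 962 kg O₂/d

Y_obs = Y / (1 + k_d θ_c) = 0.382 / (1 + 0.101 × 11.6) = 0.382 / 2.172 = 0.1759.
ΔS = 1720 − 12.6 = 1707 mg/L, so the substrate removal rate is 751 × 1707/1000 = 1282 kg ultimate BOD/d.
Biomass synthesised: P_X = Y_obs × 1282 = 225.6 kg VSS/d.
R_O = Q·(S₀ − S) − 1.42·P_X = 1282 − 1.42 × 225.6 = 962.0 kg O₂/d.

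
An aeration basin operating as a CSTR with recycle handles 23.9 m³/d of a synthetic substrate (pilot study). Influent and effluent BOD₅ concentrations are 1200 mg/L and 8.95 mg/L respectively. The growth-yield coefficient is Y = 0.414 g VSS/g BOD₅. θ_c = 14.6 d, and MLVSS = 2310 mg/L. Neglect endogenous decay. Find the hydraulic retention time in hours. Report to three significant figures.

τ ≈ 74.8 h

V·X = Y·Q·ΔS·θ_c gives V = 0.414 × 23.9 × (1200 − 8.95) × 14.6 / 2310 = 74.49 m³.
HRT = V/Q = 74.49 m³ / 23.9 m³·d⁻¹ = 3.117 d × 24 = 74.80 h.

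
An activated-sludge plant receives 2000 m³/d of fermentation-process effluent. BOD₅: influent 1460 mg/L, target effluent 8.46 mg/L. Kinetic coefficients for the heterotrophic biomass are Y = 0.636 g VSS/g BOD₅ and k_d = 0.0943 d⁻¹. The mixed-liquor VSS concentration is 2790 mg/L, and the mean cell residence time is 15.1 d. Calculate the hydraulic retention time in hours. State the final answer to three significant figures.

τ ≈ 49.5 h

From the SRT design equation V = Y Q (S₀−S) θ_c / [X (1 + k_d θ_c)] = 0.636 × 2000 × (1460 − 8.46) × 15.1 / [2790 × (1 + 0.0943 × 15.1)] = 2.79×10^7 / 6763 = 4123 m³.
HRT = V/Q = 4123 m³ / 2000 m³·d⁻¹ = 2.061 d × 24 = 49.47 h.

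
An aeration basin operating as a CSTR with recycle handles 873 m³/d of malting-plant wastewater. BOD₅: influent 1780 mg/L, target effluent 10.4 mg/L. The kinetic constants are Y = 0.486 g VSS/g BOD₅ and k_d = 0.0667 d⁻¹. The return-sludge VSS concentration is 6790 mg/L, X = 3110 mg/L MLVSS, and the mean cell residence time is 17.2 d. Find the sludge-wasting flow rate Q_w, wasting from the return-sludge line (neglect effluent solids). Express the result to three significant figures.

Q_w ≈ 51.5 m³/d

Steady-state biomass mass balance: V·X·(1 + k_d·θ_c) = Y·Q·(S₀ − S)·θ_c, so V = 0.486 × 873 × (1780 − 10.4) × 17.2 / [3110 × (1 + 0.0667 × 17.2)] = 1.29×10^7 / 6678 = 1934 m³.
Wasting from the return line (neglecting effluent solids): Q_w = V·X / (θ_c·X_r) = 1934 × 3110 / (17.2 × 6790) = 51.50 m³/d.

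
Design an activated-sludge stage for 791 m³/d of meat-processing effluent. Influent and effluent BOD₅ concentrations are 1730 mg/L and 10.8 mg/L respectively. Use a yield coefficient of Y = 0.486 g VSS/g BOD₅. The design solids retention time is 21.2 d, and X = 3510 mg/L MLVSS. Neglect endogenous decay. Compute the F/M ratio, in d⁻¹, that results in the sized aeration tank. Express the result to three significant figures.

F/M ≈ 0.0977 d⁻¹

With k_d = 0 the design equation reduces to V = Y Q (S₀−S) θ_c / X = 0.486 × 791 × (1730 − 10.8) × 21.2 / 3510 = 3992 m³.
F/M = Q·S₀ / (V·X) = 791 × 1730 / (3992 × 3510) = 0.09767 g BOD₅·(g VSS·d)⁻¹.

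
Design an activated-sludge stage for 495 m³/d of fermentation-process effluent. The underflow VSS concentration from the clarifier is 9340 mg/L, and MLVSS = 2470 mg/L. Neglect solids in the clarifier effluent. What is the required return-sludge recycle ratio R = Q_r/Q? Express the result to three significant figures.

Solids balance on the clarifier gives (1+R)X = R·X_r, so R = X/(X_r − X) = 2470 / (9340 − 2470) = 0.3595.

R ≈ 0.360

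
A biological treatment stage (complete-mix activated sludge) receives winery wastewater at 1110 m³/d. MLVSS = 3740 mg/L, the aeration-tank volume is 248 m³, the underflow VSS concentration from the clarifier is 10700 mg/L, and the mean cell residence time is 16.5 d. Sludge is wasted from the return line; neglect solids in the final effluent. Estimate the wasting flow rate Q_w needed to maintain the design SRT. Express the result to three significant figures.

θ_c = V·X/(Q_w·X_r) when wasting from the recycle, so Q_w = V·X/(θ_c·X_r) = 248.0 × 3740 / (16.5 × 10700) = 5.254 m³/d.

Q_w ≈ 5.25 m³/d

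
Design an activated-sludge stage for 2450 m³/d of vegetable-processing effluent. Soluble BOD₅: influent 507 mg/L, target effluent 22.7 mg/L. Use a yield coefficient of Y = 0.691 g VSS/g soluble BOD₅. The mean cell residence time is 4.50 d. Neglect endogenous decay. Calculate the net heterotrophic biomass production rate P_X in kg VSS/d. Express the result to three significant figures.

P_X ≈ 820 kg VSS/d

Since k_d ≈ 0, Y_obs = Y = 0.691 g VSS/g soluble BOD₅.
ΔS = 507 − 22.7 = 484.3 mg/L, so the substrate removal rate is 2450 × 484.3/1000 = 1187 kg soluble BOD₅/d.
Biomass produced: P_X = Y_obs·Q·ΔS = 0.6910 × 1187 ≈ 819.9 kg VSS/d.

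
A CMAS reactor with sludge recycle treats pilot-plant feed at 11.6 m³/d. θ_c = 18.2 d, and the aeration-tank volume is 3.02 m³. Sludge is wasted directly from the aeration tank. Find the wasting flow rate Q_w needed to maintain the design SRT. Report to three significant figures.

With mixed-liquor wasting, θ_c = V/Q_w, so Q_w = V/θ_c = 3.020/18.2 = 0.1659 m³/d.

Q_w ≈ 0.166 m³/d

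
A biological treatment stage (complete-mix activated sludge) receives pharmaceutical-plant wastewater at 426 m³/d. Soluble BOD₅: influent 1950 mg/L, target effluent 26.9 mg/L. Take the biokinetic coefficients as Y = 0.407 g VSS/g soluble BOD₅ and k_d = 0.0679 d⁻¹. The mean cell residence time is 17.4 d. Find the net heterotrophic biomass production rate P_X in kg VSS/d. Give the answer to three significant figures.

Correct the yield for decay: Y_obs = Y/(1 + k_d θ_c) = 0.407 / (1 + 0.0679 × 17.4) = 0.407 / 2.181 = 0.1866.
Substrate removed = Q·(S₀ − S) = 426 m³/d × (1950 − 26.9) g/m³ = 8.19×10^5 g/d = 819.2 kg/d.
Net biomass production P_X = Y_obs × Q·(S₀ − S) = 0.1866 × 819.2 = 152.8 kg VSS/d.

P_X ≈ 153 kg VSS/d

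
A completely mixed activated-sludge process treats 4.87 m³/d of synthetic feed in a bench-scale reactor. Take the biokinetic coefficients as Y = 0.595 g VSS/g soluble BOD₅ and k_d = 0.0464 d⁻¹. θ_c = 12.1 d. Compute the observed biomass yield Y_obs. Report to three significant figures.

Y_obs ≈ 0.381 g VSS/g soluble BOD₅

Correct the yield for decay: Y_obs = Y/(1 + k_d θ_c) = 0.595 / (1 + 0.0464 × 12.1) = 0.595 / 1.561 = 0.3811.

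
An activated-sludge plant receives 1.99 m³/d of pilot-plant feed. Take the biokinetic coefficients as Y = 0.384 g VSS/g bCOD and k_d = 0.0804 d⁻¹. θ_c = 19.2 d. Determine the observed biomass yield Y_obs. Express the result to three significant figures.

Y_obs ≈ 0.151 g VSS/g bCOD

Observed yield with endogenous decay: Y_obs = Y / (1 + k_d·θ_c) = 0.384 / (1 + 0.0804 × 19.2) = 0.384 / 2.544 = 0.1510 g VSS/g bCOD.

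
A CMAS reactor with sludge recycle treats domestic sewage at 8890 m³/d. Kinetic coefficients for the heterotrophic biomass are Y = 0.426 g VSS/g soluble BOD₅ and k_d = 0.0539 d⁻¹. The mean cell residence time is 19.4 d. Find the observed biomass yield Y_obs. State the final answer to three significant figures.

The observed yield is Y_obs = Y/(1 + k_d·θ_c) = 0.426 / (1 + 0.0539 × 19.4) = 0.426 / 2.046 = 0.2082 g VSS per g soluble BOD₅ removed.

Y_obs ≈ 0.208 g VSS/g soluble BOD₅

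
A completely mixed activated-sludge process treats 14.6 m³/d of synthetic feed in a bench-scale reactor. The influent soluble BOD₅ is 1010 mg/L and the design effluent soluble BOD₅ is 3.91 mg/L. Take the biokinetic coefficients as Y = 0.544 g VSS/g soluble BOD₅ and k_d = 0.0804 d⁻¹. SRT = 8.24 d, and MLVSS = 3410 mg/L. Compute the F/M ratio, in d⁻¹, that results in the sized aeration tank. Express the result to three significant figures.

Rearranging the biomass balance for a CMAS with decay, V = Y·Q·ΔS·θ_c / [X·(1+k_d θ_c)] = 0.544 × 14.6 × (1010 − 3.91) × 8.24 / [3410 × (1 + 0.0804 × 8.24)] = 6.58×10^4 / 5669 = 11.61 m³.
F/M = Q·S₀ / (V·X) = 14.6 × 1010 / (11.61 × 3410) = 0.3723 g soluble BOD₅·(g VSS·d)⁻¹.

F/M ≈ 0.372 d⁻¹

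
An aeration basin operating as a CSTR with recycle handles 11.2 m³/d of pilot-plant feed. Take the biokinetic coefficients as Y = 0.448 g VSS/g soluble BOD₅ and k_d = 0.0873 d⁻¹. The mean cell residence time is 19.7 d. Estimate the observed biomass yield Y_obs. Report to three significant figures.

Y_obs ≈ 0.165 g VSS/g soluble BOD₅

Correct the yield for decay: Y_obs = Y/(1 + k_d θ_c) = 0.448 / (1 + 0.0873 × 19.7) = 0.448 / 2.720 = 0.1647.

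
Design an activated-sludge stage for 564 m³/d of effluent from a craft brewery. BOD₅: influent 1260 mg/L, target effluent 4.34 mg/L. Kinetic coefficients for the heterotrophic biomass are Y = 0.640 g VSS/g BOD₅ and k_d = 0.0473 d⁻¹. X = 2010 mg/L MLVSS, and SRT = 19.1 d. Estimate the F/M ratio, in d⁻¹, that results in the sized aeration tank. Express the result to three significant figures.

F/M ≈ 0.156 d⁻¹

From the SRT design equation V = Y Q (S₀−S) θ_c / [X (1 + k_d θ_c)] = 0.640 × 564 × (1260 − 4.34) × 19.1 / [2010 × (1 + 0.0473 × 19.1)] = 8.66×10^6 / 3826 = 2263 m³.
F/M = applied load / biomass = Q·S₀/(V·X) = 564 × 1260 / (2263 × 2010) = 0.1563 d⁻¹.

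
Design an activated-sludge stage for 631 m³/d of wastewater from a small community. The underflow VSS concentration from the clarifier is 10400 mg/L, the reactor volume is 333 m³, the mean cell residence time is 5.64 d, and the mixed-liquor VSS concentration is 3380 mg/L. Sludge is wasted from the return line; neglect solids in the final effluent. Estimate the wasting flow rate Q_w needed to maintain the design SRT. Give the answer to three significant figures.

Q_w ≈ 19.2 m³/d

θ_c = V·X/(Q_w·X_r) when wasting from the recycle, so Q_w = V·X/(θ_c·X_r) = 333.0 × 3380 / (5.64 × 10400) = 19.19 m³/d.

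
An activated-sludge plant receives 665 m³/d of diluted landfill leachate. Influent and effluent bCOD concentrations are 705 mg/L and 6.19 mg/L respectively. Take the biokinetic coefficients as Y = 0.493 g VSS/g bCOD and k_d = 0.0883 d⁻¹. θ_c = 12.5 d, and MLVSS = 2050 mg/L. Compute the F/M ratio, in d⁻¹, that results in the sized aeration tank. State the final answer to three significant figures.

Steady-state biomass mass balance: V·X·(1 + k_d·θ_c) = Y·Q·(S₀ − S)·θ_c, so V = 0.493 × 665 × (705 − 6.19) × 12.5 / [2050 × (1 + 0.0883 × 12.5)] = 2.86×10^6 / 4313 = 664.0 m³.
Food-to-microorganism ratio F/M = Q S₀ / (V X) = 665 × 705 / (664.0 × 2050) = 0.3444 d⁻¹.

F/M ≈ 0.344 d⁻¹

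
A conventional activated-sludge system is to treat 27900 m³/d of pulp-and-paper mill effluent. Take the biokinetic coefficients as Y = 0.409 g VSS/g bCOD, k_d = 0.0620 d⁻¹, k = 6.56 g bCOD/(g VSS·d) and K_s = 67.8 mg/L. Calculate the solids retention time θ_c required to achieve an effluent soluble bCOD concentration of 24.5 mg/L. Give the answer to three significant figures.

θ_c ≈ 1.54 d

From 1/θ_c = Y·k·S/(K_s + S) − k_d: Y·k·S/(K_s+S) = 0.409 × 6.56 × 24.5 / (67.8 + 24.5) = 0.7122 d⁻¹.
θ_c = 1/(μ − k_d) = 1/(0.7122 − 0.0620) = 1/0.6502 = 1.538 d.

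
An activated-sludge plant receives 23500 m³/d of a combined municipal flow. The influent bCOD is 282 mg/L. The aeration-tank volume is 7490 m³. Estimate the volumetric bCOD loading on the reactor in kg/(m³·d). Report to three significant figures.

Applied bCOD load per unit volume = Q·S₀/V = (23500 × 282/1000)/7490 = 0.8848 kg bCOD·m⁻³·d⁻¹.

L_v ≈ 0.885 kg bCOD/(m³·d)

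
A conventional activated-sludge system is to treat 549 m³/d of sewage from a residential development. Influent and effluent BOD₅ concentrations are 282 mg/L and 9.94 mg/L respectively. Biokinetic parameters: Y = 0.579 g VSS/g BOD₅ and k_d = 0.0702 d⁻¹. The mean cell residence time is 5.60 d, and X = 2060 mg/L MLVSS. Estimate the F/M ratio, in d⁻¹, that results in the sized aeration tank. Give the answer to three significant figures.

F/M ≈ 0.445 d⁻¹

Rearranging the biomass balance for a CMAS with decay, V = Y·Q·ΔS·θ_c / [X·(1+k_d θ_c)] = 0.579 × 549 × (282 − 9.94) × 5.60 / [2060 × (1 + 0.0702 × 5.60)] = 4.84×10^5 / 2870 = 168.8 m³.
Food-to-microorganism ratio F/M = Q S₀ / (V X) = 549 × 282 / (168.8 × 2060) = 0.4454 d⁻¹.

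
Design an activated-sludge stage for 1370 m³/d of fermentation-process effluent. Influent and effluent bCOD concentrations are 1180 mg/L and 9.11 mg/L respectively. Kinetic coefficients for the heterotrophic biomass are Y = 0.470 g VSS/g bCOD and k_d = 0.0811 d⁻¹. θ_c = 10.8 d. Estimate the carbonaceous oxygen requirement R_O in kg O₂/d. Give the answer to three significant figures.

Correct the yield for decay: Y_obs = Y/(1 + k_d θ_c) = 0.470 / (1 + 0.0811 × 10.8) = 0.470 / 1.876 = 0.2505.
Mass of bCOD removed per day: Q(S₀ − S) = 1370 × 1171 g/m³ = 1604 kg/d.
Net sludge production P_X = 0.2505 × 1604 = 401.9 kg VSS/d.
R_O = Q·(S₀ − S) − 1.42·P_X = 1604 − 1.42 × 401.9 = 1033 kg O₂/d.

R_O ≈ 1030 kg O₂/d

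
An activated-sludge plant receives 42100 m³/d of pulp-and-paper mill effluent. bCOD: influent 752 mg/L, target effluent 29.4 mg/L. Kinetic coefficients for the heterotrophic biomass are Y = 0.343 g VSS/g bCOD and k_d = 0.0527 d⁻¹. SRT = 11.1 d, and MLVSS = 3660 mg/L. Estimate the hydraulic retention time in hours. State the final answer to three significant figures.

τ ≈ 11.4 h

Steady-state biomass mass balance: V·X·(1 + k_d·θ_c) = Y·Q·(S₀ − S)·θ_c, so V = 0.343 × 42100 × (752 − 29.4) × 11.1 / [3660 × (1 + 0.0527 × 11.1)] = 1.16×10^8 / 5801 = 19966 m³.
HRT = V/Q = 19966 m³ / 42100 m³·d⁻¹ = 0.4743 d × 24 = 11.38 h.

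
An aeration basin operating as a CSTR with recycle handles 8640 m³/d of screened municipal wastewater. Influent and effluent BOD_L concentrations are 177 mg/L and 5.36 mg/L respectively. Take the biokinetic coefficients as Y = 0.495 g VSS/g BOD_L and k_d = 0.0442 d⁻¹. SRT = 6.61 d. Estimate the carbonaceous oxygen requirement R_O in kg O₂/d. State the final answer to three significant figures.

R_O ≈ 676 kg O₂/d

Y_obs = Y / (1 + k_d θ_c) = 0.495 / (1 + 0.0442 × 6.61) = 0.495 / 1.292 = 0.3831.
Substrate removed = Q·(S₀ − S) = 8640 m³/d × (177 − 5.36) g/m³ = 1.48×10^6 g/d = 1483 kg/d.
Biomass synthesised: P_X = Y_obs × 1483 = 568.1 kg VSS/d.
Carbonaceous O₂ demand = substrate oxidised − cell-mass equivalent = 1483 − 1.42 × 568.1 = 676.3 kg O₂/d.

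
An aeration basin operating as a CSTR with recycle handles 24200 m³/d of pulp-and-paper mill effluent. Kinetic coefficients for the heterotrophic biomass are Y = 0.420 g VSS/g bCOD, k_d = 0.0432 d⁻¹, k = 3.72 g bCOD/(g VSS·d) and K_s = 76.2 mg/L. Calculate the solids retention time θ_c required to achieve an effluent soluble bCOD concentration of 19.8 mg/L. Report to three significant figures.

Specific growth rate at S = 19.8 mg/L: μ = YkS/(K_s+S) = 0.420·3.72·19.8/(76.2+19.8) = 0.3222 d⁻¹.
Then 1/θ_c = μ − k_d = 0.3222 − 0.0432 = 0.2790 d⁻¹, giving θ_c = 3.584 d.

θ_c ≈ 3.58 d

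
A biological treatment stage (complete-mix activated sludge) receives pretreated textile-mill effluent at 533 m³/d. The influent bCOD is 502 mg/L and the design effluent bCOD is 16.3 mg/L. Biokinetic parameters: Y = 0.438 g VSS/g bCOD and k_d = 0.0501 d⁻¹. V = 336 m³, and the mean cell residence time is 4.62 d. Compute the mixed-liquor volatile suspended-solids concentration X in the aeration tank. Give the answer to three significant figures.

X ≈ 1270 mg/L

Solving the biomass balance for X: X = Y Q (S₀−S) θ_c / [V (1+k_d θ_c)] = 0.438 × 533 × (502 − 16.3) × 4.62 / [336 × (1 + 0.0501 × 4.62)] = 1266 mg/L.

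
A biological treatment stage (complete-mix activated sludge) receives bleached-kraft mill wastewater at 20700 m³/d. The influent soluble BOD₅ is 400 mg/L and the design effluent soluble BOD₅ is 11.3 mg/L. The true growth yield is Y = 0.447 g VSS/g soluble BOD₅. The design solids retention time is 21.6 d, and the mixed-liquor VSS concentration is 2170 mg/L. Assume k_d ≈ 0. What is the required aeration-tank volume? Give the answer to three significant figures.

Biomass mass balance (decay neglected): V·X = Y·Q·(S₀ − S)·θ_c, so V = 0.447 × 20700 × (400 − 11.3) × 21.6 / 2170 = 35800 m³.

V ≈ 35800 m³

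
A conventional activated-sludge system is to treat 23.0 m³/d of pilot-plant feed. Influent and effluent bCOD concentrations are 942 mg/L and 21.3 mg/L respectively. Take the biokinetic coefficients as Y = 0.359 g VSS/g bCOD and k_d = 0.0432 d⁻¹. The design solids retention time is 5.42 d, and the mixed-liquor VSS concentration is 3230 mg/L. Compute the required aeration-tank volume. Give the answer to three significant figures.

V ≈ 10.3 m³

Steady-state biomass mass balance: V·X·(1 + k_d·θ_c) = Y·Q·(S₀ − S)·θ_c, so V = 0.359 × 23.0 × (942 − 21.3) × 5.42 / [3230 × (1 + 0.0432 × 5.42)] = 4.12×10^4 / 3986 = 10.34 m³.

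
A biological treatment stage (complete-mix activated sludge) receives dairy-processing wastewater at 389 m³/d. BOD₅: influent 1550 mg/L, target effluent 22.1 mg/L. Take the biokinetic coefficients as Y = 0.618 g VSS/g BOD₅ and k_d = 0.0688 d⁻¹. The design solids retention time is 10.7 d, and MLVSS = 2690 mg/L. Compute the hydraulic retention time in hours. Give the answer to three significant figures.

Rearranging the biomass balance for a CMAS with decay, V = Y·Q·ΔS·θ_c / [X·(1+k_d θ_c)] = 0.618 × 389 × (1550 − 22.1) × 10.7 / [2690 × (1 + 0.0688 × 10.7)] = 3.93×10^6 / 4670 = 841.5 m³.
Hydraulic retention time τ = V/Q = 841.5 / 389 = 2.163 d = 51.92 h.

τ ≈ 51.9 h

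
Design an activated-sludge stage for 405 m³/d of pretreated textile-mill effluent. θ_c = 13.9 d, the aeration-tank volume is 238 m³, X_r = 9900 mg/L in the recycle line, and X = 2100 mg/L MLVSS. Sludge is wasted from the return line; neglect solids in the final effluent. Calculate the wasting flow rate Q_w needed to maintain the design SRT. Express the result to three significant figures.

Q_w ≈ 3.63 m³/d

θ_c = V·X/(Q_w·X_r) when wasting from the recycle, so Q_w = V·X/(θ_c·X_r) = 238.0 × 2100 / (13.9 × 9900) = 3.632 m³/d.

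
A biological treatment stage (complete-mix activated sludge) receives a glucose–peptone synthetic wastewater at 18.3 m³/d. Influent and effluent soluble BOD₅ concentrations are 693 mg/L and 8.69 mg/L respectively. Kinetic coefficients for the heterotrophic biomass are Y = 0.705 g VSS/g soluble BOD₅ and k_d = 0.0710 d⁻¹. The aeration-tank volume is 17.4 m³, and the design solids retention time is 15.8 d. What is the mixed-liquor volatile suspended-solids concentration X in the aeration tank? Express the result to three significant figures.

X ≈ 3780 mg/L

Solving the biomass balance for X: X = Y Q (S₀−S) θ_c / [V (1+k_d θ_c)] = 0.705 × 18.3 × (693 − 8.69) × 15.8 / [17.4 × (1 + 0.0710 × 15.8)] = 3778 mg/L.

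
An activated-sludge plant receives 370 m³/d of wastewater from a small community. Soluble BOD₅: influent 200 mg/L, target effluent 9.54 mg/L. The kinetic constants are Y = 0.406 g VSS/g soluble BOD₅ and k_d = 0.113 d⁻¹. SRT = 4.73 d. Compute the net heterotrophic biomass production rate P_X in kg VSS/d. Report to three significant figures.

Correct the yield for decay: Y_obs = Y/(1 + k_d θ_c) = 0.406 / (1 + 0.113 × 4.73) = 0.406 / 1.534 = 0.2646.
Substrate removed = Q·(S₀ − S) = 370 m³/d × (200 − 9.54) g/m³ = 7.05×10^4 g/d = 70.47 kg/d.
So the net sludge growth is P_X = 0.2646 × 70.47 = 18.65 kg VSS/d.

P_X ≈ 18.6 kg VSS/d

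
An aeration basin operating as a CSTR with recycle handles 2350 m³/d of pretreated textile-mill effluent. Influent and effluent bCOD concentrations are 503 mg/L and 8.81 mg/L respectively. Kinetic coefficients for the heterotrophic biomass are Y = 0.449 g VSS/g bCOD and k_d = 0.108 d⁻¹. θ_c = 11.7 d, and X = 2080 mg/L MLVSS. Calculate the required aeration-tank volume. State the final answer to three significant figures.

V ≈ 1300 m³

Steady-state biomass mass balance: V·X·(1 + k_d·θ_c) = Y·Q·(S₀ − S)·θ_c, so V = 0.449 × 2350 × (503 − 8.81) × 11.7 / [2080 × (1 + 0.108 × 11.7)] = 6.1×10^6 / 4708 = 1296 m³.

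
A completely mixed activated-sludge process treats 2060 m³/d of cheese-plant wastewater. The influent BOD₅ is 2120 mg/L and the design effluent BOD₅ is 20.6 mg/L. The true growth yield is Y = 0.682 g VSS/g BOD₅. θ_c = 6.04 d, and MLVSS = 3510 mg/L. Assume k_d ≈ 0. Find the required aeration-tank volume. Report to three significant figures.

V ≈ 5080 m³

Biomass mass balance (decay neglected): V·X = Y·Q·(S₀ − S)·θ_c, so V = 0.682 × 2060 × (2120 − 20.6) × 6.04 / 3510 = 5075 m³.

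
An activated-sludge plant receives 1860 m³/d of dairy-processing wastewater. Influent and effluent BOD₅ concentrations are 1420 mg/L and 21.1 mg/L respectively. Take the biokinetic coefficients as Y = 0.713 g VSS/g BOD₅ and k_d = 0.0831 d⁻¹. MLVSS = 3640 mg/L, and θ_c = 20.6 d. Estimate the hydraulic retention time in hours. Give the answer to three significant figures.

τ ≈ 50.0 h

Rearranging the biomass balance for a CMAS with decay, V = Y·Q·ΔS·θ_c / [X·(1+k_d θ_c)] = 0.713 × 1860 × (1420 − 21.1) × 20.6 / [3640 × (1 + 0.0831 × 20.6)] = 3.82×10^7 / 9871 = 3872 m³.
HRT = V/Q = 3872 m³ / 1860 m³·d⁻¹ = 2.081 d × 24 = 49.96 h.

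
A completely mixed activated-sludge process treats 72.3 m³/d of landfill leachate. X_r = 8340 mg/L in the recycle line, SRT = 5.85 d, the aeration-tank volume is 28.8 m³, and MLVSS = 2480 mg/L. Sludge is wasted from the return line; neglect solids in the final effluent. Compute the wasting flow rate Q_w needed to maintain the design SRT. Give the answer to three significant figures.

Wasting from the return line (neglecting effluent solids): Q_w = V·X / (θ_c·X_r) = 28.80 × 2480 / (5.85 × 8340) = 1.464 m³/d.

Q_w ≈ 1.46 m³/d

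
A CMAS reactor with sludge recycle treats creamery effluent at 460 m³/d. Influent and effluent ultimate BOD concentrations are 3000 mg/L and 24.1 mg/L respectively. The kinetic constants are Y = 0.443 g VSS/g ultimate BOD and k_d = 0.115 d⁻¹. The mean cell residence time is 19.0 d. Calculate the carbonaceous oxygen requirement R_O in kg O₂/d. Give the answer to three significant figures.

Observed yield with endogenous decay: Y_obs = Y / (1 + k_d·θ_c) = 0.443 / (1 + 0.115 × 19.0) = 0.443 / 3.185 = 0.1391 g VSS/g ultimate BOD.
Mass of ultimate BOD removed per day: Q(S₀ − S) = 460 × 2976 g/m³ = 1369 kg/d.
Net sludge production P_X = 0.1391 × 1369 = 190.4 kg VSS/d.
Carbonaceous O₂ demand = substrate oxidised − cell-mass equivalent = 1369 − 1.42 × 190.4 = 1099 kg O₂/d.

R_O ≈ 1100 kg O₂/d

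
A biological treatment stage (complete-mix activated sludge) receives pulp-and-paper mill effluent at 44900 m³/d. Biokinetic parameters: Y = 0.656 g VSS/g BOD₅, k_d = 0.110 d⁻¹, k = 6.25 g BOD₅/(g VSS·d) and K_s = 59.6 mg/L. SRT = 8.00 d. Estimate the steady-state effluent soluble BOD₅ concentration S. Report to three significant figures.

Effluent substrate depends only on kinetics and SRT: S = K_s(1 + k_d θ_c) / [θ_c(Yk − k_d) − 1] = 59.6 × (1 + 0.110 × 8.00) / [8.00 × (0.656 × 6.25 − 0.110) − 1] = 112.0 / 30.92 = 3.624 mg/L.

S ≈ 3.62 mg/L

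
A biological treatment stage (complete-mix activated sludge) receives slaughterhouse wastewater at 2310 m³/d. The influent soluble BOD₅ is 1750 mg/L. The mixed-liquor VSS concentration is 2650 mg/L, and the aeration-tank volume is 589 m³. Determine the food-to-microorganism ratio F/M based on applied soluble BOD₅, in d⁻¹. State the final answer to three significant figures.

F/M = Q·S₀ / (V·X) = 2310 × 1750 / (589.0 × 2650) = 2.590 g soluble BOD₅·(g VSS·d)⁻¹.

F/M ≈ 2.59 d⁻¹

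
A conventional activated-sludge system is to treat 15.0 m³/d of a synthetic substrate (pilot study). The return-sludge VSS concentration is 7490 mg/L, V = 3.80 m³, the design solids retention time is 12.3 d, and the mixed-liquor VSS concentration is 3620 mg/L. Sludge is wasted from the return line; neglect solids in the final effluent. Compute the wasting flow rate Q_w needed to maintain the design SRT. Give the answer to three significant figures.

Q_w ≈ 0.149 m³/d

Q_w = (V·X)/(θ_c X_r) = 3.800 × 3620 / (12.3 × 7490) = 0.1493 m³/d.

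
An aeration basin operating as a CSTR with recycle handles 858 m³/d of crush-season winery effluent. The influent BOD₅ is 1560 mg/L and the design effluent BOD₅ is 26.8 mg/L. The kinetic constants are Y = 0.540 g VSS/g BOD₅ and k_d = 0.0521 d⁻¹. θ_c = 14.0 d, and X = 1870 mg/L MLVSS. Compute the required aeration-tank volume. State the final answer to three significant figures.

From the SRT design equation V = Y Q (S₀−S) θ_c / [X (1 + k_d θ_c)] = 0.540 × 858 × (1560 − 26.8) × 14.0 / [1870 × (1 + 0.0521 × 14.0)] = 9.95×10^6 / 3234 = 3075 m³.

V ≈ 3080 m³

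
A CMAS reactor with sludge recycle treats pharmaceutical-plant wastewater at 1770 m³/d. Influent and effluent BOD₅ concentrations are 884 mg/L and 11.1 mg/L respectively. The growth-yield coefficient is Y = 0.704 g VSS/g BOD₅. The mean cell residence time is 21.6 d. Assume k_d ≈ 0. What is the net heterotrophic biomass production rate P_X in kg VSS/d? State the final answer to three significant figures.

P_X ≈ 1090 kg VSS/d

No decay correction is needed, so Y_obs = Y = 0.704.
Mass of BOD₅ removed per day: Q(S₀ − S) = 1770 × 872.9 g/m³ = 1545 kg/d.
Biomass produced: P_X = Y_obs·Q·ΔS = 0.7040 × 1545 ≈ 1088 kg VSS/d.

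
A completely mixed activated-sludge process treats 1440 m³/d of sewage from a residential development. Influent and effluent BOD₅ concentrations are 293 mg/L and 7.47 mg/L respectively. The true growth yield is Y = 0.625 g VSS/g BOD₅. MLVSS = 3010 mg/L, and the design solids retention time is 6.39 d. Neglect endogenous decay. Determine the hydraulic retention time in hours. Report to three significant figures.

τ ≈ 9.09 h

V·X = Y·Q·ΔS·θ_c gives V = 0.625 × 1440 × (293 − 7.47) × 6.39 / 3010 = 545.5 m³.
τ = V/Q = 545.5/1440 = 0.3788 d, or 9.092 h.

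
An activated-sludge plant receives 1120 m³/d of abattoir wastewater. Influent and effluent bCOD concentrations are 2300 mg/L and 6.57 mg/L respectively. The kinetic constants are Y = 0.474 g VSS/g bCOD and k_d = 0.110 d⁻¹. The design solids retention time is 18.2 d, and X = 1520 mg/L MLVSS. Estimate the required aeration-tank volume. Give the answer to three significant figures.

Steady-state biomass mass balance: V·X·(1 + k_d·θ_c) = Y·Q·(S₀ − S)·θ_c, so V = 0.474 × 1120 × (2300 − 6.57) × 18.2 / [1520 × (1 + 0.110 × 18.2)] = 2.22×10^7 / 4563 = 4856 m³.

V ≈ 4860 m³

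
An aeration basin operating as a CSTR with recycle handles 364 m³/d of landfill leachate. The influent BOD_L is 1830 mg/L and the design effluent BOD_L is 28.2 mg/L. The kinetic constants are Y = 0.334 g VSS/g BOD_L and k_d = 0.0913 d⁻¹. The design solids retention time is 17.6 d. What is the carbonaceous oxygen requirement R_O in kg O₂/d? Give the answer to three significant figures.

R_O ≈ 537 kg O₂/d

The observed yield is Y_obs = Y/(1 + k_d·θ_c) = 0.334 / (1 + 0.0913 × 17.6) = 0.334 / 2.607 = 0.1281 g VSS per g BOD_L removed.
Mass of BOD_L removed per day: Q(S₀ − S) = 364 × 1802 g/m³ = 655.9 kg/d.
Net sludge production P_X = 0.1281 × 655.9 = 84.03 kg VSS/d.
Carbonaceous O₂ demand = substrate oxidised − cell-mass equivalent = 655.9 − 1.42 × 84.03 = 536.5 kg O₂/d.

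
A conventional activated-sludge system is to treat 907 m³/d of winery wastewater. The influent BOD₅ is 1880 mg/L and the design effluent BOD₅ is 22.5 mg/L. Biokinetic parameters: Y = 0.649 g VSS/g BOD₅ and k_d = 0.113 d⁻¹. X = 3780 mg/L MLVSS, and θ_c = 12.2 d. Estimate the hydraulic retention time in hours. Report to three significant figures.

τ ≈ 39.3 h

From the SRT design equation V = Y Q (S₀−S) θ_c / [X (1 + k_d θ_c)] = 0.649 × 907 × (1880 − 22.5) × 12.2 / [3780 × (1 + 0.113 × 12.2)] = 1.33×10^7 / 8991 = 1484 m³.
τ = V/Q = 1484/907 = 1.636 d, or 39.26 h.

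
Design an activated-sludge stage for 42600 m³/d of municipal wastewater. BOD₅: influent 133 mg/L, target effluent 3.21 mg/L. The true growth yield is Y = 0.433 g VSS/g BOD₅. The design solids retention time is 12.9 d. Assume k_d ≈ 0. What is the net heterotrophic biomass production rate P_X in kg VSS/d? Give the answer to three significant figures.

Since k_d ≈ 0, Y_obs = Y = 0.433 g VSS/g BOD₅.
Substrate removed = Q·(S₀ − S) = 42600 m³/d × (133 − 3.21) g/m³ = 5.53×10^6 g/d = 5529 kg/d.
Net biomass production P_X = Y_obs × Q·(S₀ − S) = 0.4330 × 5529 = 2394 kg VSS/d.

P_X ≈ 2390 kg VSS/d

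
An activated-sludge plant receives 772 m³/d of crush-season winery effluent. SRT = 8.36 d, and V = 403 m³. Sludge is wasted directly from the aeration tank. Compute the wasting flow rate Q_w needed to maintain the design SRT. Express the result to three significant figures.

With mixed-liquor wasting, θ_c = V/Q_w, so Q_w = V/θ_c = 403.0/8.36 = 48.21 m³/d.

Q_w ≈ 48.2 m³/d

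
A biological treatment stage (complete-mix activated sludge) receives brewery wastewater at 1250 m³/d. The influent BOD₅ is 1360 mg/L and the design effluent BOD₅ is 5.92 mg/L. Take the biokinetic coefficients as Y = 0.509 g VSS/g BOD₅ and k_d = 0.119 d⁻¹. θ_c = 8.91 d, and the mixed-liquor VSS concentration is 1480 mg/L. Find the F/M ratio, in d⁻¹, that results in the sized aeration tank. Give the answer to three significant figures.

F/M ≈ 0.456 d⁻¹

From the SRT design equation V = Y Q (S₀−S) θ_c / [X (1 + k_d θ_c)] = 0.509 × 1250 × (1360 − 5.92) × 8.91 / [1480 × (1 + 0.119 × 8.91)] = 7.68×10^6 / 3049 = 2517 m³.
Food-to-microorganism ratio F/M = Q S₀ / (V X) = 1250 × 1360 / (2517 × 1480) = 0.4563 d⁻¹.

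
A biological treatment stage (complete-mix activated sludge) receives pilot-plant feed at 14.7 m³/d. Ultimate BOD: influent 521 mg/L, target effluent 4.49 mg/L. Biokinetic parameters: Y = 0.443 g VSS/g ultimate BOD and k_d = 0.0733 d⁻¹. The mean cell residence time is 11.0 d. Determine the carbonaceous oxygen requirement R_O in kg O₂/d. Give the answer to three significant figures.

R_O ≈ 4.95 kg O₂/d

Correct the yield for decay: Y_obs = Y/(1 + k_d θ_c) = 0.443 / (1 + 0.0733 × 11.0) = 0.443 / 1.806 = 0.2453.
Mass of ultimate BOD removed per day: Q(S₀ − S) = 14.7 × 516.5 g/m³ = 7.593 kg/d.
Biomass synthesised: P_X = Y_obs × 7.593 = 1.862 kg VSS/d.
R_O = Q·(S₀ − S) − 1.42·P_X = 7.593 − 1.42 × 1.862 = 4.948 kg O₂/d.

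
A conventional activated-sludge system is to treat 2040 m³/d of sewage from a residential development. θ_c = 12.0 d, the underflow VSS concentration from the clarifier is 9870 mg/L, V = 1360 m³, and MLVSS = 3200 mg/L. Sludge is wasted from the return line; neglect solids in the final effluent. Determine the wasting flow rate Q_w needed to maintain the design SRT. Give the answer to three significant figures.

Q_w = (V·X)/(θ_c X_r) = 1360 × 3200 / (12.0 × 9870) = 36.74 m³/d.

Q_w ≈ 36.7 m³/d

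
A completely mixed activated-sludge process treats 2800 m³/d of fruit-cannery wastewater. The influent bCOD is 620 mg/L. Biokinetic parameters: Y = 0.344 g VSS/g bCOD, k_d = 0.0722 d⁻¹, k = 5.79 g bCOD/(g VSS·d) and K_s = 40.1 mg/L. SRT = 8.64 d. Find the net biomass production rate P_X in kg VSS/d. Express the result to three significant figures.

For a completely mixed reactor with recycle the Lawrence–McCarty relation gives S = K_s·(1 + k_d·θ_c) / [θ_c·(Y·k − k_d) − 1] = 40.1 × (1 + 0.0722 × 8.64) / [8.64 × (0.344 × 5.79 − 0.0722) − 1] = 65.11 / 15.58 = 4.178 mg/L.
The observed yield is Y_obs = Y/(1 + k_d·θ_c) = 0.344 / (1 + 0.0722 × 8.64) = 0.344 / 1.624 = 0.2118 g VSS per g bCOD removed.
Substrate removed = Q·(S₀ − S) = 2800 m³/d × (620 − 4.18) g/m³ = 1.72×10^6 g/d = 1724 kg/d.
Net biomass production P_X = Y_obs × Q·(S₀ − S) = 0.2118 × 1724 = 365.3 kg VSS/d.

P_X ≈ 365 kg VSS/d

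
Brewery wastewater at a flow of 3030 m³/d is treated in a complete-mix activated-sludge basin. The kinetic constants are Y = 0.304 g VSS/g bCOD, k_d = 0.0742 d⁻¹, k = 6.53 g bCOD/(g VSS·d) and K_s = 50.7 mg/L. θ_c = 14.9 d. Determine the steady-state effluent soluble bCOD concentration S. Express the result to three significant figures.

S ≈ 3.89 mg/L

From the Monod/SRT balance for a CMAS, S = K_s·(1+k_d θ_c)/[θ_c·(Y k − k_d) − 1] = 50.7 × (1 + 0.0742 × 14.9) / [14.9 × (0.304 × 6.53 − 0.0742) − 1] = 106.8 / 27.47 = 3.886 mg/L.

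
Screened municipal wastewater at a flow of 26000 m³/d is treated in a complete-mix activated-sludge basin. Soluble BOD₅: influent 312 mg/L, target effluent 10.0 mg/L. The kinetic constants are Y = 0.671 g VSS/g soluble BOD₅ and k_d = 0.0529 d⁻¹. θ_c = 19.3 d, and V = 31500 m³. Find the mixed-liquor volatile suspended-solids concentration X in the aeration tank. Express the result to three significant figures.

X = Y·Q·ΔS·θ_c / [V·(1 + k_d θ_c)] = 0.671 × 26000 × (312 − 10.0) × 19.3 / [31500 × (1 + 0.0529 × 19.3)] = 1597 mg/L.

X ≈ 1600 mg/L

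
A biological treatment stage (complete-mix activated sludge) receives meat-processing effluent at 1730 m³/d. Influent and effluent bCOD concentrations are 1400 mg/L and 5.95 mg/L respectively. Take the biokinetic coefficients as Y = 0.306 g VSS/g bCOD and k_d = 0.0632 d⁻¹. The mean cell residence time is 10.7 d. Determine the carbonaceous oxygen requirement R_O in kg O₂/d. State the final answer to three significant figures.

R_O ≈ 1790 kg O₂/d

Correct the yield for decay: Y_obs = Y/(1 + k_d θ_c) = 0.306 / (1 + 0.0632 × 10.7) = 0.306 / 1.676 = 0.1826.
Mass of bCOD removed per day: Q(S₀ − S) = 1730 × 1394 g/m³ = 2412 kg/d.
Net sludge production P_X = 0.1826 × 2412 = 440.3 kg VSS/d.
Carbonaceous O₂ demand = substrate oxidised − cell-mass equivalent = 2412 − 1.42 × 440.3 = 1787 kg O₂/d.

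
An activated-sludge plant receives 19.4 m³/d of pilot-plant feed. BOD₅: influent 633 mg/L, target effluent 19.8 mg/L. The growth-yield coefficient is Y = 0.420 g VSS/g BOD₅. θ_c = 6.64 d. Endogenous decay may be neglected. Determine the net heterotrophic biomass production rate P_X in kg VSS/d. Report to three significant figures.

P_X ≈ 5.00 kg VSS/d

Since k_d ≈ 0, Y_obs = Y = 0.420 g VSS/g BOD₅.
Q·(S₀ − S) = 19.4 × (633 − 19.8) × 10⁻³ = 11.90 kg/d removed.
Biomass produced: P_X = Y_obs·Q·ΔS = 0.4200 × 11.90 ≈ 4.996 kg VSS/d.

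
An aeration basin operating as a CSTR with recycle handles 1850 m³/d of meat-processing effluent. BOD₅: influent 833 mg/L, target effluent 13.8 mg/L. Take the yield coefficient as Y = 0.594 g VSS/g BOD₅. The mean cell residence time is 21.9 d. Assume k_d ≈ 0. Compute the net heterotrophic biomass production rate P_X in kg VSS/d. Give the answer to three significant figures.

P_X ≈ 900 kg VSS/d

With endogenous decay neglected, the observed yield equals the true yield: Y_obs = Y = 0.594 g VSS/g BOD₅.
ΔS = 833 − 13.8 = 819.2 mg/L, so the substrate removal rate is 1850 × 819.2/1000 = 1516 kg BOD₅/d.
P_X = Y_obs · Q(S₀ − S) = 0.5940 × 1516 = 900.2 kg VSS/d.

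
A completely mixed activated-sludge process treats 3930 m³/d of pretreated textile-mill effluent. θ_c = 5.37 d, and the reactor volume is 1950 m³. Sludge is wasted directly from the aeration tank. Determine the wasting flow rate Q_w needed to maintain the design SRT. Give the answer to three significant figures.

Wasting from the aeration tank: Q_w = V / θ_c = 1950 / 5.37 = 363.1 m³/d.

Q_w ≈ 363 m³/d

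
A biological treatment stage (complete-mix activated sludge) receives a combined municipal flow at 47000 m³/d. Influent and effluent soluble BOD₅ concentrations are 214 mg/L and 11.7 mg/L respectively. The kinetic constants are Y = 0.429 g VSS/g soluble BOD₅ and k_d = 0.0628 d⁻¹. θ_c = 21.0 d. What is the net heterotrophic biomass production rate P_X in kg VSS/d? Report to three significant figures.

The observed yield is Y_obs = Y/(1 + k_d·θ_c) = 0.429 / (1 + 0.0628 × 21.0) = 0.429 / 2.319 = 0.1850 g VSS per g soluble BOD₅ removed.
ΔS = 214 − 11.7 = 202.3 mg/L, so the substrate removal rate is 47000 × 202.3/1000 = 9508 kg soluble BOD₅/d.
Net biomass production P_X = Y_obs × Q·(S₀ − S) = 0.1850 × 9508 = 1759 kg VSS/d.

P_X ≈ 1760 kg VSS/d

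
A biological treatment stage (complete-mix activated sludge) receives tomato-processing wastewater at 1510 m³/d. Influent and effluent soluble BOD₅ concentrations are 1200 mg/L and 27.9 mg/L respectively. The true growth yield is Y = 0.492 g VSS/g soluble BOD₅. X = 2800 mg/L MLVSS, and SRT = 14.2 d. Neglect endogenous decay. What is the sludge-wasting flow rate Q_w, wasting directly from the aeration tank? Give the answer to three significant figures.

Q_w ≈ 311 m³/d

V·X = Y·Q·ΔS·θ_c gives V = 0.492 × 1510 × (1200 − 27.9) × 14.2 / 2800 = 4416 m³.
With mixed-liquor wasting, θ_c = V/Q_w, so Q_w = V/θ_c = 4416/14.2 = 311.0 m³/d.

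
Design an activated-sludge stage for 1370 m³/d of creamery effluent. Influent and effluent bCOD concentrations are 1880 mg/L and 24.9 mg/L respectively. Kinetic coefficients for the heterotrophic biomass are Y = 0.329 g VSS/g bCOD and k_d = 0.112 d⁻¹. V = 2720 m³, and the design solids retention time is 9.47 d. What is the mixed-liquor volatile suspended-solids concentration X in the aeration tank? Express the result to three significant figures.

From V·X·(1 + k_d·θ_c) = Y·Q·(S₀ − S)·θ_c: X = 0.329 × 1370 × (1880 − 24.9) × 9.47 / [2720 × (1 + 0.112 × 9.47)] = 1413 mg/L.

X ≈ 1410 mg/L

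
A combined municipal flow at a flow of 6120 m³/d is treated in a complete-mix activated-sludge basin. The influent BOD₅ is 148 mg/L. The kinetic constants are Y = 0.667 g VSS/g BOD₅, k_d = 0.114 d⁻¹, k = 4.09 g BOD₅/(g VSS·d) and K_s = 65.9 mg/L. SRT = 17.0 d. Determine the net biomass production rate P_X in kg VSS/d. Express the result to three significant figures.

Effluent substrate depends only on kinetics and SRT: S = K_s(1 + k_d θ_c) / [θ_c(Yk − k_d) − 1] = 65.9 × (1 + 0.114 × 17.0) / [17.0 × (0.667 × 4.09 − 0.114) − 1] = 193.6 / 43.44 = 4.457 mg/L.
Y_obs = Y / (1 + k_d θ_c) = 0.667 / (1 + 0.114 × 17.0) = 0.667 / 2.938 = 0.2270.
ΔS = 148 − 4.46 = 143.5 mg/L, so the substrate removal rate is 6120 × 143.5/1000 = 878.5 kg BOD₅/d.
P_X = Y_obs · Q(S₀ − S) = 0.2270 × 878.5 = 199.4 kg VSS/d.

P_X ≈ 199 kg VSS/d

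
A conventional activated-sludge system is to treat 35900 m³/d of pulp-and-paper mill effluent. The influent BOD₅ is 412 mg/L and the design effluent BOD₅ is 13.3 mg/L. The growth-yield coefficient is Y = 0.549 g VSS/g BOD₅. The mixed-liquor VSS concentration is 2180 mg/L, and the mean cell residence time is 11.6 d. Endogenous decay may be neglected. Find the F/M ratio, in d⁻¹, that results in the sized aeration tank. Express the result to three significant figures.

Biomass mass balance (decay neglected): V·X = Y·Q·(S₀ − S)·θ_c, so V = 0.549 × 35900 × (412 − 13.3) × 11.6 / 2180 = 41813 m³.
F/M = applied load / biomass = Q·S₀/(V·X) = 35900 × 412 / (41813 × 2180) = 0.1623 d⁻¹.

F/M ≈ 0.162 d⁻¹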